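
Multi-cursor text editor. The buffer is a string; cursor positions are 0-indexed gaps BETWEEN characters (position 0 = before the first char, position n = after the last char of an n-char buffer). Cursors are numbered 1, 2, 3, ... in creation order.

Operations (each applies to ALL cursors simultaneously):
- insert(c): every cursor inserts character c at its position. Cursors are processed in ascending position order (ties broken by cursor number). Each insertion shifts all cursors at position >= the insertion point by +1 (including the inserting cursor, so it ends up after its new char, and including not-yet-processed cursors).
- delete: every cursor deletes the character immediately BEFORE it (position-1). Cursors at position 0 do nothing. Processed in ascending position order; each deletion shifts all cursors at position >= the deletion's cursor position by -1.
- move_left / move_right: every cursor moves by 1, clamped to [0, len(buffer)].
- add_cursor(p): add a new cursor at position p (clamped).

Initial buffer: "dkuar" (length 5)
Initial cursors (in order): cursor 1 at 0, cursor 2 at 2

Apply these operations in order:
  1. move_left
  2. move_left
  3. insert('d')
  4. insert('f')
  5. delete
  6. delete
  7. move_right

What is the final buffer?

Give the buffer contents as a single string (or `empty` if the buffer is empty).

Answer: dkuar

Derivation:
After op 1 (move_left): buffer="dkuar" (len 5), cursors c1@0 c2@1, authorship .....
After op 2 (move_left): buffer="dkuar" (len 5), cursors c1@0 c2@0, authorship .....
After op 3 (insert('d')): buffer="dddkuar" (len 7), cursors c1@2 c2@2, authorship 12.....
After op 4 (insert('f')): buffer="ddffdkuar" (len 9), cursors c1@4 c2@4, authorship 1212.....
After op 5 (delete): buffer="dddkuar" (len 7), cursors c1@2 c2@2, authorship 12.....
After op 6 (delete): buffer="dkuar" (len 5), cursors c1@0 c2@0, authorship .....
After op 7 (move_right): buffer="dkuar" (len 5), cursors c1@1 c2@1, authorship .....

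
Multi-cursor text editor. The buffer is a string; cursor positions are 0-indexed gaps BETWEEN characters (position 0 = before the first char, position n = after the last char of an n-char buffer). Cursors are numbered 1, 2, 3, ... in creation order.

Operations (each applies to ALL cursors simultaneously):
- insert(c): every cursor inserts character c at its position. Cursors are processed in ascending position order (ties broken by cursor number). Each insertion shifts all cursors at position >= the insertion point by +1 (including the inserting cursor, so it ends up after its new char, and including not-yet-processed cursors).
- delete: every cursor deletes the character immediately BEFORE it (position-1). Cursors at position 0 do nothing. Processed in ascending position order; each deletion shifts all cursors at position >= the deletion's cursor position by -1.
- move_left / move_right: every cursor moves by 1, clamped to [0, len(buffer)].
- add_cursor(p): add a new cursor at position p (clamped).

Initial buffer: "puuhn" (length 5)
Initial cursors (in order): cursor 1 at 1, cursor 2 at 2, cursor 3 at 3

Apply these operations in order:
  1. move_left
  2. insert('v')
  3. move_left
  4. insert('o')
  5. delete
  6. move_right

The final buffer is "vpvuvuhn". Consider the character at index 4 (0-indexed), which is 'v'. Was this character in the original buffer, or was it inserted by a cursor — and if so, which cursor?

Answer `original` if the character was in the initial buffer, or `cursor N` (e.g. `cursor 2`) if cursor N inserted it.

Answer: cursor 3

Derivation:
After op 1 (move_left): buffer="puuhn" (len 5), cursors c1@0 c2@1 c3@2, authorship .....
After op 2 (insert('v')): buffer="vpvuvuhn" (len 8), cursors c1@1 c2@3 c3@5, authorship 1.2.3...
After op 3 (move_left): buffer="vpvuvuhn" (len 8), cursors c1@0 c2@2 c3@4, authorship 1.2.3...
After op 4 (insert('o')): buffer="ovpovuovuhn" (len 11), cursors c1@1 c2@4 c3@7, authorship 11.22.33...
After op 5 (delete): buffer="vpvuvuhn" (len 8), cursors c1@0 c2@2 c3@4, authorship 1.2.3...
After op 6 (move_right): buffer="vpvuvuhn" (len 8), cursors c1@1 c2@3 c3@5, authorship 1.2.3...
Authorship (.=original, N=cursor N): 1 . 2 . 3 . . .
Index 4: author = 3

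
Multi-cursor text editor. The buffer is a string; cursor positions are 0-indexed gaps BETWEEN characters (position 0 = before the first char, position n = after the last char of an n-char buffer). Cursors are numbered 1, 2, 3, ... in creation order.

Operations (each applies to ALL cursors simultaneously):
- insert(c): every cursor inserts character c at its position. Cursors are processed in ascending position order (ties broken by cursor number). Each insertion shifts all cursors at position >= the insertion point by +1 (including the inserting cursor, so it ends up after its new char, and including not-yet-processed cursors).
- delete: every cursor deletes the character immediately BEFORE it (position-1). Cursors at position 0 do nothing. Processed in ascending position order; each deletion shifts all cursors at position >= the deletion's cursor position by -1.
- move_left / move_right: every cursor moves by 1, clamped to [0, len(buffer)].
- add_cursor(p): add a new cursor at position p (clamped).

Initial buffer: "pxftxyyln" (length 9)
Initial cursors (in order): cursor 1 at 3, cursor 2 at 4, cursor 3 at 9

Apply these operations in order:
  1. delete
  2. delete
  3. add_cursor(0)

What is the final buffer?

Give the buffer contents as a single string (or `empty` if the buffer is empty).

After op 1 (delete): buffer="pxxyyl" (len 6), cursors c1@2 c2@2 c3@6, authorship ......
After op 2 (delete): buffer="xyy" (len 3), cursors c1@0 c2@0 c3@3, authorship ...
After op 3 (add_cursor(0)): buffer="xyy" (len 3), cursors c1@0 c2@0 c4@0 c3@3, authorship ...

Answer: xyy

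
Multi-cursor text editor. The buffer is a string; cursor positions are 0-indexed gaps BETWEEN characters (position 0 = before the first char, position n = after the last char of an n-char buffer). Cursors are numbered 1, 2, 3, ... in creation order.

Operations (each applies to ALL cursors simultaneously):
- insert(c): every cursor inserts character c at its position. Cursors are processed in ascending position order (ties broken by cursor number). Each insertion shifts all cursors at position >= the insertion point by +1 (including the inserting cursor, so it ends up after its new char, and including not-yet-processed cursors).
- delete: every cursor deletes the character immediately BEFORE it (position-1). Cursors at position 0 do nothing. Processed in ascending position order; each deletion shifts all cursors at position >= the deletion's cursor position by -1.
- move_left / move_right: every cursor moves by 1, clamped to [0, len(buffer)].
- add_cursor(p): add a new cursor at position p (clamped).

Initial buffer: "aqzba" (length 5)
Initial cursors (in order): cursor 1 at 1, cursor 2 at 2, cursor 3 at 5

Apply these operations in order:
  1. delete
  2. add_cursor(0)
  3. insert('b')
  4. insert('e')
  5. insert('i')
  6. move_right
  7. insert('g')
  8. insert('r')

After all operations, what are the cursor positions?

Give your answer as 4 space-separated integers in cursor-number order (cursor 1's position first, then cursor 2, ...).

After op 1 (delete): buffer="zb" (len 2), cursors c1@0 c2@0 c3@2, authorship ..
After op 2 (add_cursor(0)): buffer="zb" (len 2), cursors c1@0 c2@0 c4@0 c3@2, authorship ..
After op 3 (insert('b')): buffer="bbbzbb" (len 6), cursors c1@3 c2@3 c4@3 c3@6, authorship 124..3
After op 4 (insert('e')): buffer="bbbeeezbbe" (len 10), cursors c1@6 c2@6 c4@6 c3@10, authorship 124124..33
After op 5 (insert('i')): buffer="bbbeeeiiizbbei" (len 14), cursors c1@9 c2@9 c4@9 c3@14, authorship 124124124..333
After op 6 (move_right): buffer="bbbeeeiiizbbei" (len 14), cursors c1@10 c2@10 c4@10 c3@14, authorship 124124124..333
After op 7 (insert('g')): buffer="bbbeeeiiizgggbbeig" (len 18), cursors c1@13 c2@13 c4@13 c3@18, authorship 124124124.124.3333
After op 8 (insert('r')): buffer="bbbeeeiiizgggrrrbbeigr" (len 22), cursors c1@16 c2@16 c4@16 c3@22, authorship 124124124.124124.33333

Answer: 16 16 22 16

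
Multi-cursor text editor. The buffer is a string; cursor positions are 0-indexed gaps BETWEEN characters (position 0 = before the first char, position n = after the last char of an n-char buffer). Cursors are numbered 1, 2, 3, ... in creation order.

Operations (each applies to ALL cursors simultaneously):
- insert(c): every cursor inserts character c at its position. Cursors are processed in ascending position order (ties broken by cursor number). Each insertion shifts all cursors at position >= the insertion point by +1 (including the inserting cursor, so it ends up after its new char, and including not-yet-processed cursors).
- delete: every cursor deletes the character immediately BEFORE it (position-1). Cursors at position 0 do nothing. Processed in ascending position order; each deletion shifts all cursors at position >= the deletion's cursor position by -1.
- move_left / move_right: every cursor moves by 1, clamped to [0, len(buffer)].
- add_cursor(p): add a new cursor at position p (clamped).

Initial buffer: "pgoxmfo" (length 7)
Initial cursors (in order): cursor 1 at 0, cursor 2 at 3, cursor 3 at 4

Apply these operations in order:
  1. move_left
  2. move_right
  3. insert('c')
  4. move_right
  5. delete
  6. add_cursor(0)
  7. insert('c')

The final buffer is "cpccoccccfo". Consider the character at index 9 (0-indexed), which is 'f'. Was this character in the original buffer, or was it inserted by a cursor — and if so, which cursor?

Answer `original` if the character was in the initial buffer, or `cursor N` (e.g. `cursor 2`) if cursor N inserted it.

After op 1 (move_left): buffer="pgoxmfo" (len 7), cursors c1@0 c2@2 c3@3, authorship .......
After op 2 (move_right): buffer="pgoxmfo" (len 7), cursors c1@1 c2@3 c3@4, authorship .......
After op 3 (insert('c')): buffer="pcgocxcmfo" (len 10), cursors c1@2 c2@5 c3@7, authorship .1..2.3...
After op 4 (move_right): buffer="pcgocxcmfo" (len 10), cursors c1@3 c2@6 c3@8, authorship .1..2.3...
After op 5 (delete): buffer="pcoccfo" (len 7), cursors c1@2 c2@4 c3@5, authorship .1.23..
After op 6 (add_cursor(0)): buffer="pcoccfo" (len 7), cursors c4@0 c1@2 c2@4 c3@5, authorship .1.23..
After op 7 (insert('c')): buffer="cpccoccccfo" (len 11), cursors c4@1 c1@4 c2@7 c3@9, authorship 4.11.2233..
Authorship (.=original, N=cursor N): 4 . 1 1 . 2 2 3 3 . .
Index 9: author = original

Answer: original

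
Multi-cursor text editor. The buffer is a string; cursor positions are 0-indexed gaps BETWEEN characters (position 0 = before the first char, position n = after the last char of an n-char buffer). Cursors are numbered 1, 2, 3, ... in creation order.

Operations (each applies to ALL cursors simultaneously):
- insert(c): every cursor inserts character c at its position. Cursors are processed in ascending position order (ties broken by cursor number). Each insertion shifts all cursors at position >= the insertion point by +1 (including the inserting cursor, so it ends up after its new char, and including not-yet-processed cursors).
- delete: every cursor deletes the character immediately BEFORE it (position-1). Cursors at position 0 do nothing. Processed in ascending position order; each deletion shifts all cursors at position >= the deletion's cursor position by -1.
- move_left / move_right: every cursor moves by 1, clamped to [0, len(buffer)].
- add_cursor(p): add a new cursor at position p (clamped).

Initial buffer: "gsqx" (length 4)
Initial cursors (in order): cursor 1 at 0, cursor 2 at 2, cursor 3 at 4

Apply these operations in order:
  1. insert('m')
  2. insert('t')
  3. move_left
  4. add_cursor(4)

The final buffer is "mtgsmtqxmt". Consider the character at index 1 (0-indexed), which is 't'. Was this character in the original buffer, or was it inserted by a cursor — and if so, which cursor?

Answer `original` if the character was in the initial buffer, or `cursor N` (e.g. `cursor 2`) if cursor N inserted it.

Answer: cursor 1

Derivation:
After op 1 (insert('m')): buffer="mgsmqxm" (len 7), cursors c1@1 c2@4 c3@7, authorship 1..2..3
After op 2 (insert('t')): buffer="mtgsmtqxmt" (len 10), cursors c1@2 c2@6 c3@10, authorship 11..22..33
After op 3 (move_left): buffer="mtgsmtqxmt" (len 10), cursors c1@1 c2@5 c3@9, authorship 11..22..33
After op 4 (add_cursor(4)): buffer="mtgsmtqxmt" (len 10), cursors c1@1 c4@4 c2@5 c3@9, authorship 11..22..33
Authorship (.=original, N=cursor N): 1 1 . . 2 2 . . 3 3
Index 1: author = 1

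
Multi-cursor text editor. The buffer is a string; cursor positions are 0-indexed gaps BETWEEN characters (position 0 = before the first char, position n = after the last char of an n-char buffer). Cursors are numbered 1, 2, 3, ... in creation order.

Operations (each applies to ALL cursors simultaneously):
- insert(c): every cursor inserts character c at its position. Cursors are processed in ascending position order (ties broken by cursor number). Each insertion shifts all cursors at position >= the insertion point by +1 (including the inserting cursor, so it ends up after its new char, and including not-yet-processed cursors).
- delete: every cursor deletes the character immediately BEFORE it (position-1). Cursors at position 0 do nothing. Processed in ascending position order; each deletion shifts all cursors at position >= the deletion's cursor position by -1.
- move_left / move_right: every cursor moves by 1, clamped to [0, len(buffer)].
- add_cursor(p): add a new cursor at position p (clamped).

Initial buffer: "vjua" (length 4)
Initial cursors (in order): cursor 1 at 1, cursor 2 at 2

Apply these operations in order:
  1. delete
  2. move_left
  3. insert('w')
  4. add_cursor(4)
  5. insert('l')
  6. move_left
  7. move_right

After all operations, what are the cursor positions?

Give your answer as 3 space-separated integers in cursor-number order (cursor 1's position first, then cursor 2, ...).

Answer: 4 4 7

Derivation:
After op 1 (delete): buffer="ua" (len 2), cursors c1@0 c2@0, authorship ..
After op 2 (move_left): buffer="ua" (len 2), cursors c1@0 c2@0, authorship ..
After op 3 (insert('w')): buffer="wwua" (len 4), cursors c1@2 c2@2, authorship 12..
After op 4 (add_cursor(4)): buffer="wwua" (len 4), cursors c1@2 c2@2 c3@4, authorship 12..
After op 5 (insert('l')): buffer="wwllual" (len 7), cursors c1@4 c2@4 c3@7, authorship 1212..3
After op 6 (move_left): buffer="wwllual" (len 7), cursors c1@3 c2@3 c3@6, authorship 1212..3
After op 7 (move_right): buffer="wwllual" (len 7), cursors c1@4 c2@4 c3@7, authorship 1212..3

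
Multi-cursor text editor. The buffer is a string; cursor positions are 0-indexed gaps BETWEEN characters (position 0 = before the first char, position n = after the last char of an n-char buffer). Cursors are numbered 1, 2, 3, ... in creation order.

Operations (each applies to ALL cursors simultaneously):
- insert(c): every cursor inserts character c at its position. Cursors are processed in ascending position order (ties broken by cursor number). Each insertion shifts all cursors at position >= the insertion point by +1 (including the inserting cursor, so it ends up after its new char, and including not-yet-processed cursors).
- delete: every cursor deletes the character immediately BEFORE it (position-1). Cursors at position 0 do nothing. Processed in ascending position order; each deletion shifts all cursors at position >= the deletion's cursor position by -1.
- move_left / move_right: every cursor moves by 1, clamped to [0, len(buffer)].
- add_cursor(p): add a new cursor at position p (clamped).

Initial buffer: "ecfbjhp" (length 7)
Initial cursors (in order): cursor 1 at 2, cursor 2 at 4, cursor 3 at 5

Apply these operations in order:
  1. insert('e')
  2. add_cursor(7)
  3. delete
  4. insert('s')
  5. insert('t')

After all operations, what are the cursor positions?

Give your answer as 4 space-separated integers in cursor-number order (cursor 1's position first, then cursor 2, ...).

Answer: 4 12 12 12

Derivation:
After op 1 (insert('e')): buffer="ecefbejehp" (len 10), cursors c1@3 c2@6 c3@8, authorship ..1..2.3..
After op 2 (add_cursor(7)): buffer="ecefbejehp" (len 10), cursors c1@3 c2@6 c4@7 c3@8, authorship ..1..2.3..
After op 3 (delete): buffer="ecfbhp" (len 6), cursors c1@2 c2@4 c3@4 c4@4, authorship ......
After op 4 (insert('s')): buffer="ecsfbssshp" (len 10), cursors c1@3 c2@8 c3@8 c4@8, authorship ..1..234..
After op 5 (insert('t')): buffer="ecstfbsssttthp" (len 14), cursors c1@4 c2@12 c3@12 c4@12, authorship ..11..234234..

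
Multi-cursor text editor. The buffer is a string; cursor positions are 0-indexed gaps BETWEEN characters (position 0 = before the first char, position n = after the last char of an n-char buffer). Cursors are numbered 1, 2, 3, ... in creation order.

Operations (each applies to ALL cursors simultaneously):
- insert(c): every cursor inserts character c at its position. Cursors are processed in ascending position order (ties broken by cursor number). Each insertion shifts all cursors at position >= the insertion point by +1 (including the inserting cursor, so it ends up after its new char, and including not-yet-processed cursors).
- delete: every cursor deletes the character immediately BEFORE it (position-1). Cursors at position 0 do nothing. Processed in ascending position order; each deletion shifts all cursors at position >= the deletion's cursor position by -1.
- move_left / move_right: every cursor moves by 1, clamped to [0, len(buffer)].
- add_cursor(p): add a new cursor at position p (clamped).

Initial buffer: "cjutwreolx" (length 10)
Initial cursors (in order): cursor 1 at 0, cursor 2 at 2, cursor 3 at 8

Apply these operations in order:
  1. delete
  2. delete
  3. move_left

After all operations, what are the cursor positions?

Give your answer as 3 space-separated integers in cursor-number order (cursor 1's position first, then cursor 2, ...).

Answer: 0 0 3

Derivation:
After op 1 (delete): buffer="cutwrelx" (len 8), cursors c1@0 c2@1 c3@6, authorship ........
After op 2 (delete): buffer="utwrlx" (len 6), cursors c1@0 c2@0 c3@4, authorship ......
After op 3 (move_left): buffer="utwrlx" (len 6), cursors c1@0 c2@0 c3@3, authorship ......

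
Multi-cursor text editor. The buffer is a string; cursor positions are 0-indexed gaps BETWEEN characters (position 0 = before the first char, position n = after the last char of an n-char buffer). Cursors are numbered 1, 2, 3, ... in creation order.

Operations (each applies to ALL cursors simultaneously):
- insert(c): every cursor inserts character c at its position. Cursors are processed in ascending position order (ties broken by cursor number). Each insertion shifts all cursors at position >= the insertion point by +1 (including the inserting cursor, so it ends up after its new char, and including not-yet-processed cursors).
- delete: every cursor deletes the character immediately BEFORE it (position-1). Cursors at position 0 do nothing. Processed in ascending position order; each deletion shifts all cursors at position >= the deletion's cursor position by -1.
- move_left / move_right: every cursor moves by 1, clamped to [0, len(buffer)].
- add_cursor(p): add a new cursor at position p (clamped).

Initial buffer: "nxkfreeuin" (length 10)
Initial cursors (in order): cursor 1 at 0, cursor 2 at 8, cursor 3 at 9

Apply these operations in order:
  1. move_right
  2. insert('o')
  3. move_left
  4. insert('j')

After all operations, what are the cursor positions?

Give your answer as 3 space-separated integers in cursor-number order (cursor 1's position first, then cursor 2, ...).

Answer: 2 12 15

Derivation:
After op 1 (move_right): buffer="nxkfreeuin" (len 10), cursors c1@1 c2@9 c3@10, authorship ..........
After op 2 (insert('o')): buffer="noxkfreeuiono" (len 13), cursors c1@2 c2@11 c3@13, authorship .1........2.3
After op 3 (move_left): buffer="noxkfreeuiono" (len 13), cursors c1@1 c2@10 c3@12, authorship .1........2.3
After op 4 (insert('j')): buffer="njoxkfreeuijonjo" (len 16), cursors c1@2 c2@12 c3@15, authorship .11........22.33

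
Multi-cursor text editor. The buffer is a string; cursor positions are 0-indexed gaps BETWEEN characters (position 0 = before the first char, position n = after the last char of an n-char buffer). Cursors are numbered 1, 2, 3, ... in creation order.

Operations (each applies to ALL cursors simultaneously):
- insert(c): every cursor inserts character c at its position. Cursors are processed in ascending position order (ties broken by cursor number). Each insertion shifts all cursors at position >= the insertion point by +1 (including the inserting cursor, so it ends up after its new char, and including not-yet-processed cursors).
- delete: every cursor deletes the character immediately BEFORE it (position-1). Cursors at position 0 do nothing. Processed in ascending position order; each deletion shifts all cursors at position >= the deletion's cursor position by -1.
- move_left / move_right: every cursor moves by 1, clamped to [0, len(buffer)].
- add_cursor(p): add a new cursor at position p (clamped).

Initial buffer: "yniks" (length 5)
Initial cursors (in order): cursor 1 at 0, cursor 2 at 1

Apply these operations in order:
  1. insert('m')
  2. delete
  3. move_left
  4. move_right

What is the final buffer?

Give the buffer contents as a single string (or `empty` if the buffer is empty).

Answer: yniks

Derivation:
After op 1 (insert('m')): buffer="mymniks" (len 7), cursors c1@1 c2@3, authorship 1.2....
After op 2 (delete): buffer="yniks" (len 5), cursors c1@0 c2@1, authorship .....
After op 3 (move_left): buffer="yniks" (len 5), cursors c1@0 c2@0, authorship .....
After op 4 (move_right): buffer="yniks" (len 5), cursors c1@1 c2@1, authorship .....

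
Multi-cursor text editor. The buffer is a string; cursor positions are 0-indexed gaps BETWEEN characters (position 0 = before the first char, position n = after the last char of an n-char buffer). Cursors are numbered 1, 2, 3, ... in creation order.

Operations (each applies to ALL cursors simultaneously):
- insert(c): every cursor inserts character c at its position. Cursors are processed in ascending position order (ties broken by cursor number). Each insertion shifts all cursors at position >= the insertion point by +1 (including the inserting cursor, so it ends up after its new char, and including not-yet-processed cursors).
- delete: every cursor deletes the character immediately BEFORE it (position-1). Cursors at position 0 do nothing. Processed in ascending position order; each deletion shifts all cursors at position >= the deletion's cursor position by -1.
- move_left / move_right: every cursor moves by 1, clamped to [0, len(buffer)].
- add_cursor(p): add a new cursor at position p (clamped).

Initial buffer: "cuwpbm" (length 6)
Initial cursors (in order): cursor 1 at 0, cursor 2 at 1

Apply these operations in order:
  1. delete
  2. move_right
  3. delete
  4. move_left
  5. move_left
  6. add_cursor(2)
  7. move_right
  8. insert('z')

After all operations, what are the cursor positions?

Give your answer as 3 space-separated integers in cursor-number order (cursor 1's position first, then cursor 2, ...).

After op 1 (delete): buffer="uwpbm" (len 5), cursors c1@0 c2@0, authorship .....
After op 2 (move_right): buffer="uwpbm" (len 5), cursors c1@1 c2@1, authorship .....
After op 3 (delete): buffer="wpbm" (len 4), cursors c1@0 c2@0, authorship ....
After op 4 (move_left): buffer="wpbm" (len 4), cursors c1@0 c2@0, authorship ....
After op 5 (move_left): buffer="wpbm" (len 4), cursors c1@0 c2@0, authorship ....
After op 6 (add_cursor(2)): buffer="wpbm" (len 4), cursors c1@0 c2@0 c3@2, authorship ....
After op 7 (move_right): buffer="wpbm" (len 4), cursors c1@1 c2@1 c3@3, authorship ....
After op 8 (insert('z')): buffer="wzzpbzm" (len 7), cursors c1@3 c2@3 c3@6, authorship .12..3.

Answer: 3 3 6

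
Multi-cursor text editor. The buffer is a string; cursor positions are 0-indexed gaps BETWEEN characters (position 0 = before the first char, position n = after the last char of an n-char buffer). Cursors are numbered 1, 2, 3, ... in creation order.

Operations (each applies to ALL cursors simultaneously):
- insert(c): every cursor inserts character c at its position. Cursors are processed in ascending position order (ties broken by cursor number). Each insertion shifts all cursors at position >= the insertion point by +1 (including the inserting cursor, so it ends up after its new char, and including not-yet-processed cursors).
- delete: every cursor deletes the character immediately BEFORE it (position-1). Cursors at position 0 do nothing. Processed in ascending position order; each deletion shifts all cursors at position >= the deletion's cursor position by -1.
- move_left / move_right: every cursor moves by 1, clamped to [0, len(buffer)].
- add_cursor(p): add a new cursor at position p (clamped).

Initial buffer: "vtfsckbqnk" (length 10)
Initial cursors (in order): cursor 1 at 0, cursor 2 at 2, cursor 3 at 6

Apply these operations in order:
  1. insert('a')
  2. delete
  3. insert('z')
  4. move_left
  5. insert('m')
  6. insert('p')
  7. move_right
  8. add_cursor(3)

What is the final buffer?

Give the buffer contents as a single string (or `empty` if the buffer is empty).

Answer: mpzvtmpzfsckmpzbqnk

Derivation:
After op 1 (insert('a')): buffer="avtafsckabqnk" (len 13), cursors c1@1 c2@4 c3@9, authorship 1..2....3....
After op 2 (delete): buffer="vtfsckbqnk" (len 10), cursors c1@0 c2@2 c3@6, authorship ..........
After op 3 (insert('z')): buffer="zvtzfsckzbqnk" (len 13), cursors c1@1 c2@4 c3@9, authorship 1..2....3....
After op 4 (move_left): buffer="zvtzfsckzbqnk" (len 13), cursors c1@0 c2@3 c3@8, authorship 1..2....3....
After op 5 (insert('m')): buffer="mzvtmzfsckmzbqnk" (len 16), cursors c1@1 c2@5 c3@11, authorship 11..22....33....
After op 6 (insert('p')): buffer="mpzvtmpzfsckmpzbqnk" (len 19), cursors c1@2 c2@7 c3@14, authorship 111..222....333....
After op 7 (move_right): buffer="mpzvtmpzfsckmpzbqnk" (len 19), cursors c1@3 c2@8 c3@15, authorship 111..222....333....
After op 8 (add_cursor(3)): buffer="mpzvtmpzfsckmpzbqnk" (len 19), cursors c1@3 c4@3 c2@8 c3@15, authorship 111..222....333....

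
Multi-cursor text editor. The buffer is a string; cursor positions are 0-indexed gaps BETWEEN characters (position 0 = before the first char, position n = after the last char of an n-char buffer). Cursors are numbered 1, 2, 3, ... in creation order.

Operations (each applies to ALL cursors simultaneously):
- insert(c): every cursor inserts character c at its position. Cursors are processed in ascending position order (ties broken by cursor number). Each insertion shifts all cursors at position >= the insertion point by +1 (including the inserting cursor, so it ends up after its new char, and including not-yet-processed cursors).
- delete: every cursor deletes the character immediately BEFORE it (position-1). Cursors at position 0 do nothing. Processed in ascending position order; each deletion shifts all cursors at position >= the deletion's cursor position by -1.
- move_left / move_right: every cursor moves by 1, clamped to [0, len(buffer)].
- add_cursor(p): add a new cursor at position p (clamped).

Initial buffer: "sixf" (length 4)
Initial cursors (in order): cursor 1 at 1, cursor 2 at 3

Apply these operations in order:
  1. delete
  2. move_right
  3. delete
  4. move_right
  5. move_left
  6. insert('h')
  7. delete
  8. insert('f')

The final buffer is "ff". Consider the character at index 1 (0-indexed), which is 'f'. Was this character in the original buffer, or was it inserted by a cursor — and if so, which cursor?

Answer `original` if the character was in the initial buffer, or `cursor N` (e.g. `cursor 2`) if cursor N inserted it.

Answer: cursor 2

Derivation:
After op 1 (delete): buffer="if" (len 2), cursors c1@0 c2@1, authorship ..
After op 2 (move_right): buffer="if" (len 2), cursors c1@1 c2@2, authorship ..
After op 3 (delete): buffer="" (len 0), cursors c1@0 c2@0, authorship 
After op 4 (move_right): buffer="" (len 0), cursors c1@0 c2@0, authorship 
After op 5 (move_left): buffer="" (len 0), cursors c1@0 c2@0, authorship 
After op 6 (insert('h')): buffer="hh" (len 2), cursors c1@2 c2@2, authorship 12
After op 7 (delete): buffer="" (len 0), cursors c1@0 c2@0, authorship 
After op 8 (insert('f')): buffer="ff" (len 2), cursors c1@2 c2@2, authorship 12
Authorship (.=original, N=cursor N): 1 2
Index 1: author = 2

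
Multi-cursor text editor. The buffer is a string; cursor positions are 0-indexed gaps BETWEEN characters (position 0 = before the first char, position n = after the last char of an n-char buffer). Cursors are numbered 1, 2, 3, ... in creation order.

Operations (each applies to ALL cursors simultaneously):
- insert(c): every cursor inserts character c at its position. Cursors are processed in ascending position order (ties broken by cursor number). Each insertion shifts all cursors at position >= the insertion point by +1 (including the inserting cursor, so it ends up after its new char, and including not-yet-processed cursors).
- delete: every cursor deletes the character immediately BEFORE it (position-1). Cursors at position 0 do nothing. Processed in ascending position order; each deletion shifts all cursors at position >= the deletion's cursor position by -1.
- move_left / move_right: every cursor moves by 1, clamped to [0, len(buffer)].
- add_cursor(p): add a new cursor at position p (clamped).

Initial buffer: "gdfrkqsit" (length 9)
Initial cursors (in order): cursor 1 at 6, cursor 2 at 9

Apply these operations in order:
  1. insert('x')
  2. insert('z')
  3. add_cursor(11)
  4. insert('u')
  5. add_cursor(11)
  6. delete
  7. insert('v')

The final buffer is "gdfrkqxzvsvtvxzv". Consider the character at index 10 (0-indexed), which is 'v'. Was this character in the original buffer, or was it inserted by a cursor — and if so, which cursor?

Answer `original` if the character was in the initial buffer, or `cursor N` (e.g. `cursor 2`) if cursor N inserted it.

After op 1 (insert('x')): buffer="gdfrkqxsitx" (len 11), cursors c1@7 c2@11, authorship ......1...2
After op 2 (insert('z')): buffer="gdfrkqxzsitxz" (len 13), cursors c1@8 c2@13, authorship ......11...22
After op 3 (add_cursor(11)): buffer="gdfrkqxzsitxz" (len 13), cursors c1@8 c3@11 c2@13, authorship ......11...22
After op 4 (insert('u')): buffer="gdfrkqxzusituxzu" (len 16), cursors c1@9 c3@13 c2@16, authorship ......111...3222
After op 5 (add_cursor(11)): buffer="gdfrkqxzusituxzu" (len 16), cursors c1@9 c4@11 c3@13 c2@16, authorship ......111...3222
After op 6 (delete): buffer="gdfrkqxzstxz" (len 12), cursors c1@8 c4@9 c3@10 c2@12, authorship ......11..22
After op 7 (insert('v')): buffer="gdfrkqxzvsvtvxzv" (len 16), cursors c1@9 c4@11 c3@13 c2@16, authorship ......111.4.3222
Authorship (.=original, N=cursor N): . . . . . . 1 1 1 . 4 . 3 2 2 2
Index 10: author = 4

Answer: cursor 4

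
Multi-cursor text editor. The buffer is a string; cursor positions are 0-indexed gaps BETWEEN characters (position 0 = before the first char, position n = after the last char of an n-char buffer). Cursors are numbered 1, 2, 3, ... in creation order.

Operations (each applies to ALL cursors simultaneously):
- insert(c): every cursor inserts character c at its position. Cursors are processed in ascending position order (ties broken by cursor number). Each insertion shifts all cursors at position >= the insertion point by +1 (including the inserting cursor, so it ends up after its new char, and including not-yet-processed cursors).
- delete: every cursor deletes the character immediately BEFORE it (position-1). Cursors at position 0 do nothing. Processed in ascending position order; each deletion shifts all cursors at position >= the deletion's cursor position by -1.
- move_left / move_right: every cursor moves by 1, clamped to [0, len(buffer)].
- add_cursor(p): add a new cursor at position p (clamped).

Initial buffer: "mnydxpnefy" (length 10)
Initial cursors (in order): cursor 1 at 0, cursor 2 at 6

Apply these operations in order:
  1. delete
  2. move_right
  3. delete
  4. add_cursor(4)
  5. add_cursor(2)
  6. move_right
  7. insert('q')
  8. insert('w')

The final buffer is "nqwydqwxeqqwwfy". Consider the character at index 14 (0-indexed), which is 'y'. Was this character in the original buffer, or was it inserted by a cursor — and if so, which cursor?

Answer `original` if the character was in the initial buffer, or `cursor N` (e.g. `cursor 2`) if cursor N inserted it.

Answer: original

Derivation:
After op 1 (delete): buffer="mnydxnefy" (len 9), cursors c1@0 c2@5, authorship .........
After op 2 (move_right): buffer="mnydxnefy" (len 9), cursors c1@1 c2@6, authorship .........
After op 3 (delete): buffer="nydxefy" (len 7), cursors c1@0 c2@4, authorship .......
After op 4 (add_cursor(4)): buffer="nydxefy" (len 7), cursors c1@0 c2@4 c3@4, authorship .......
After op 5 (add_cursor(2)): buffer="nydxefy" (len 7), cursors c1@0 c4@2 c2@4 c3@4, authorship .......
After op 6 (move_right): buffer="nydxefy" (len 7), cursors c1@1 c4@3 c2@5 c3@5, authorship .......
After op 7 (insert('q')): buffer="nqydqxeqqfy" (len 11), cursors c1@2 c4@5 c2@9 c3@9, authorship .1..4..23..
After op 8 (insert('w')): buffer="nqwydqwxeqqwwfy" (len 15), cursors c1@3 c4@7 c2@13 c3@13, authorship .11..44..2323..
Authorship (.=original, N=cursor N): . 1 1 . . 4 4 . . 2 3 2 3 . .
Index 14: author = original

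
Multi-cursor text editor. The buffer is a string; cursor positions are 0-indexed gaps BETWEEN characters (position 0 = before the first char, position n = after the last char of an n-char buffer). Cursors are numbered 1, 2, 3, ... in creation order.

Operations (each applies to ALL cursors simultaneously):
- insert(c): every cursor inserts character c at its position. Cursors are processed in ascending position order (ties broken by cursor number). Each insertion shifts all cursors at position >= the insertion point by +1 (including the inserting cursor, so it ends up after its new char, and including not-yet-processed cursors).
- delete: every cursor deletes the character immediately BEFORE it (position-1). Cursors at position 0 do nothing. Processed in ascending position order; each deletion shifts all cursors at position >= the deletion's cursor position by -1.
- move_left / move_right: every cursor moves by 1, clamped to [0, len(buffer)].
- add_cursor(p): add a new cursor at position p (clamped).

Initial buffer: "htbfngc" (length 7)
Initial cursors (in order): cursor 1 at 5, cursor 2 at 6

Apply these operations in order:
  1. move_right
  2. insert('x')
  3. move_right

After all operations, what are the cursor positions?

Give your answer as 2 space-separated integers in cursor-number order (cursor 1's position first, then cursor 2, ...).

After op 1 (move_right): buffer="htbfngc" (len 7), cursors c1@6 c2@7, authorship .......
After op 2 (insert('x')): buffer="htbfngxcx" (len 9), cursors c1@7 c2@9, authorship ......1.2
After op 3 (move_right): buffer="htbfngxcx" (len 9), cursors c1@8 c2@9, authorship ......1.2

Answer: 8 9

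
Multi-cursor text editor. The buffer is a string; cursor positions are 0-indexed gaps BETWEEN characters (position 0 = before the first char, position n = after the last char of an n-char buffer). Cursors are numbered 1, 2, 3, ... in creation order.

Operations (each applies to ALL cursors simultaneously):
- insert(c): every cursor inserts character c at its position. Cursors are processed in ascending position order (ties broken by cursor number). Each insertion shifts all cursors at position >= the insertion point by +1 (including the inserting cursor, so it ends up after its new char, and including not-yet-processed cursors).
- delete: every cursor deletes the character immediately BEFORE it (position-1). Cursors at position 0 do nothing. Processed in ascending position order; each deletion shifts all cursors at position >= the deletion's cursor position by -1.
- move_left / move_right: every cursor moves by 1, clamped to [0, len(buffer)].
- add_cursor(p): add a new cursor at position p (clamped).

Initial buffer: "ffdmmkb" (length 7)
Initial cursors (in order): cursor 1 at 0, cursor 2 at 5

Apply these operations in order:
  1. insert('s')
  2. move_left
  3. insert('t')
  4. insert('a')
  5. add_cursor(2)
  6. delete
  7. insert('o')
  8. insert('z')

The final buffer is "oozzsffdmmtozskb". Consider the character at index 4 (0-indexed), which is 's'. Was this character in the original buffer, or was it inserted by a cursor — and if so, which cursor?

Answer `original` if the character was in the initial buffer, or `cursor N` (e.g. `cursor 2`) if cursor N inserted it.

Answer: cursor 1

Derivation:
After op 1 (insert('s')): buffer="sffdmmskb" (len 9), cursors c1@1 c2@7, authorship 1.....2..
After op 2 (move_left): buffer="sffdmmskb" (len 9), cursors c1@0 c2@6, authorship 1.....2..
After op 3 (insert('t')): buffer="tsffdmmtskb" (len 11), cursors c1@1 c2@8, authorship 11.....22..
After op 4 (insert('a')): buffer="tasffdmmtaskb" (len 13), cursors c1@2 c2@10, authorship 111.....222..
After op 5 (add_cursor(2)): buffer="tasffdmmtaskb" (len 13), cursors c1@2 c3@2 c2@10, authorship 111.....222..
After op 6 (delete): buffer="sffdmmtskb" (len 10), cursors c1@0 c3@0 c2@7, authorship 1.....22..
After op 7 (insert('o')): buffer="oosffdmmtoskb" (len 13), cursors c1@2 c3@2 c2@10, authorship 131.....222..
After op 8 (insert('z')): buffer="oozzsffdmmtozskb" (len 16), cursors c1@4 c3@4 c2@13, authorship 13131.....2222..
Authorship (.=original, N=cursor N): 1 3 1 3 1 . . . . . 2 2 2 2 . .
Index 4: author = 1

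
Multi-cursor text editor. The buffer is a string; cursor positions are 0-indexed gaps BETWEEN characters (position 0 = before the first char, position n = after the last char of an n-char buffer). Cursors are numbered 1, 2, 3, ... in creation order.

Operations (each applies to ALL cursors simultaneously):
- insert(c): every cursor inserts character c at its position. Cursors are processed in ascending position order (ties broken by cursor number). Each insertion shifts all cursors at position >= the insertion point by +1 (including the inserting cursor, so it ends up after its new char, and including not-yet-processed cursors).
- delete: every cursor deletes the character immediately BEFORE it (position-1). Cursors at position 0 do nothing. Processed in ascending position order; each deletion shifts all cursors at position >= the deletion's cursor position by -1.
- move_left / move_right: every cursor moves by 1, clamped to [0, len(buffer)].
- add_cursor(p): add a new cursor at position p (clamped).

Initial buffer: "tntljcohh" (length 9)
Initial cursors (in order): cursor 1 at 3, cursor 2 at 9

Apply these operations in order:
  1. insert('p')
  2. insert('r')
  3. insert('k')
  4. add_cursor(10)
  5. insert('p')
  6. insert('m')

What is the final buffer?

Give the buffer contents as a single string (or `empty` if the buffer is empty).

Answer: tntprkpmljcopmhhprkpm

Derivation:
After op 1 (insert('p')): buffer="tntpljcohhp" (len 11), cursors c1@4 c2@11, authorship ...1......2
After op 2 (insert('r')): buffer="tntprljcohhpr" (len 13), cursors c1@5 c2@13, authorship ...11......22
After op 3 (insert('k')): buffer="tntprkljcohhprk" (len 15), cursors c1@6 c2@15, authorship ...111......222
After op 4 (add_cursor(10)): buffer="tntprkljcohhprk" (len 15), cursors c1@6 c3@10 c2@15, authorship ...111......222
After op 5 (insert('p')): buffer="tntprkpljcophhprkp" (len 18), cursors c1@7 c3@12 c2@18, authorship ...1111....3..2222
After op 6 (insert('m')): buffer="tntprkpmljcopmhhprkpm" (len 21), cursors c1@8 c3@14 c2@21, authorship ...11111....33..22222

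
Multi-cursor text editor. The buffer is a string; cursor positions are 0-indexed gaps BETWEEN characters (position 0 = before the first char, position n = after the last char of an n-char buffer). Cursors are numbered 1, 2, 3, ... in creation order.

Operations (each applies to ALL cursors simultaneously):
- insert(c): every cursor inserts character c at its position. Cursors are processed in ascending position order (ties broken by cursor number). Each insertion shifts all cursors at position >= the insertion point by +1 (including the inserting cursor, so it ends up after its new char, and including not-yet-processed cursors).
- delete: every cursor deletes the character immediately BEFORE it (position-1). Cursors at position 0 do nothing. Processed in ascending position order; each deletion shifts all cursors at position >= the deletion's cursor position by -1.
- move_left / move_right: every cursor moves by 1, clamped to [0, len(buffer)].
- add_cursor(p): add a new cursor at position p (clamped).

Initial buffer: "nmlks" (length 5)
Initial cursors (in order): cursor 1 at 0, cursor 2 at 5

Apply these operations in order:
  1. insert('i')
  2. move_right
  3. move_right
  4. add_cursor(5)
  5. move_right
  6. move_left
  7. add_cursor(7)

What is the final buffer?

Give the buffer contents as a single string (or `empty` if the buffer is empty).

Answer: inmlksi

Derivation:
After op 1 (insert('i')): buffer="inmlksi" (len 7), cursors c1@1 c2@7, authorship 1.....2
After op 2 (move_right): buffer="inmlksi" (len 7), cursors c1@2 c2@7, authorship 1.....2
After op 3 (move_right): buffer="inmlksi" (len 7), cursors c1@3 c2@7, authorship 1.....2
After op 4 (add_cursor(5)): buffer="inmlksi" (len 7), cursors c1@3 c3@5 c2@7, authorship 1.....2
After op 5 (move_right): buffer="inmlksi" (len 7), cursors c1@4 c3@6 c2@7, authorship 1.....2
After op 6 (move_left): buffer="inmlksi" (len 7), cursors c1@3 c3@5 c2@6, authorship 1.....2
After op 7 (add_cursor(7)): buffer="inmlksi" (len 7), cursors c1@3 c3@5 c2@6 c4@7, authorship 1.....2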